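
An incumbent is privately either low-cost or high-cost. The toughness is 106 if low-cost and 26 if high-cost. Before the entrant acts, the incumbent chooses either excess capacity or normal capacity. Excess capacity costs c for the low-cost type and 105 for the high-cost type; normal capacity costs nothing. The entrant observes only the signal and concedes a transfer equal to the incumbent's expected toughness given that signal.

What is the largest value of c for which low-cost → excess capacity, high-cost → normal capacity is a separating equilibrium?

Under separation: excess capacity → low-cost (pays 106); normal capacity → high-cost (pays 26).
High-cost: 26 − 0 = 26 ≥ 106 − 105 = 1. Holds regardless of c. ✓
Low-cost: 106 − c ≥ 26 − 0, so c ≤ 106 − 26 = 80.

80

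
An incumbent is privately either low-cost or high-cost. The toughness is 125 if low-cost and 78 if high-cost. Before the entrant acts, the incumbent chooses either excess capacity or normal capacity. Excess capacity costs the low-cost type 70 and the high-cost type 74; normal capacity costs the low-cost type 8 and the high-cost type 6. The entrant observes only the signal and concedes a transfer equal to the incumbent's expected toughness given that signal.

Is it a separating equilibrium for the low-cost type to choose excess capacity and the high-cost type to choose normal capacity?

No

If types separate, excess capacity earns payment 125 and normal capacity earns 78.
Low-cost: excess capacity gives 125 − 70 = 55; normal capacity gives 78 − 8 = 70. Would deviate. ✗
High-cost: normal capacity gives 78 − 6 = 72; excess capacity gives 125 − 74 = 51. No deviation. ✓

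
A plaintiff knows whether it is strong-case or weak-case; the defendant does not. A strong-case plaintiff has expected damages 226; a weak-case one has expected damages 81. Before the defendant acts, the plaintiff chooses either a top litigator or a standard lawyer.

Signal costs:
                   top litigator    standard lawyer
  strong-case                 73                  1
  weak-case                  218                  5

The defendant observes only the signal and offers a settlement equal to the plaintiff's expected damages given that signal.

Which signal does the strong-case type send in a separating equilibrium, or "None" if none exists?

top litigator

Try strong-case → top litigator, weak-case → standard lawyer:
  Under separation the defendant infers type exactly: top litigator → strong-case (pays 226), standard lawyer → weak-case (pays 81).
  Strong-case: top litigator gives 226 − 73 = 153; standard lawyer gives 81 − 1 = 80. No deviation. ✓
  Weak-case: standard lawyer gives 81 − 5 = 76; top litigator gives 226 − 218 = 8. No deviation. ✓
Both hold — the strong-case type sends top litigator.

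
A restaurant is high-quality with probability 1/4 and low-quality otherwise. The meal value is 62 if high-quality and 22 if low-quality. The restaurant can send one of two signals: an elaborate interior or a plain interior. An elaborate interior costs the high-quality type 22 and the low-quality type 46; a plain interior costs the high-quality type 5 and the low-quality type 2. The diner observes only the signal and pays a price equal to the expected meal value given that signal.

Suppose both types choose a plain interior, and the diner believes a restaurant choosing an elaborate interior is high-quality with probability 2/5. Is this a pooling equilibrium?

At the pooled signal (plain interior) the diner holds the prior 1/4 and pays 1/4·62 + 3/4·22 = 32. Off-path (elaborate interior) belief 2/5 gives 2/5·62 + 3/5·22 = 38.
High-quality: plain interior gives 32 − 5 = 27; elaborate interior gives 38 − 22 = 16. Stays. ✓
Low-quality: plain interior gives 32 − 2 = 30; elaborate interior gives 38 − 46 = -8. Stays. ✓

Yes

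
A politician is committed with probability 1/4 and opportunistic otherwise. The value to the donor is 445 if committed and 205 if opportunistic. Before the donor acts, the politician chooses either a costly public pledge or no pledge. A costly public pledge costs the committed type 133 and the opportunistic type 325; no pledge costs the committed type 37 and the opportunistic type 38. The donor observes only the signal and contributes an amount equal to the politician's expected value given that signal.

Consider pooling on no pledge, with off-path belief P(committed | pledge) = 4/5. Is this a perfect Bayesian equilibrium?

No

On the equilibrium path (no pledge) the donor holds the prior 1/4 and pays 1/4·445 + 3/4·205 = 265. Off-path (pledge) belief 4/5 gives 4/5·445 + 1/5·205 = 397.
Committed: no pledge gives 265 − 37 = 228; pledge gives 397 − 133 = 264. Deviates. ✗
Opportunistic: no pledge gives 265 − 38 = 227; pledge gives 397 − 325 = 72. Stays. ✓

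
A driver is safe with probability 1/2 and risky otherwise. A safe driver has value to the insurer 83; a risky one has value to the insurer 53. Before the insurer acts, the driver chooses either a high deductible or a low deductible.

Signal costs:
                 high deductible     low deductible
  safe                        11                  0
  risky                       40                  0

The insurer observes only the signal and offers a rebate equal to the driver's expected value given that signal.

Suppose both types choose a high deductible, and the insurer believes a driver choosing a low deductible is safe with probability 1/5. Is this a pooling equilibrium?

No

On the equilibrium path (high deductible) the insurer holds the prior 1/2 and pays 1/2·83 + 1/2·53 = 68. Off-path (low deductible) belief 1/5 gives 1/5·83 + 4/5·53 = 59.
Safe: high deductible gives 68 − 11 = 57; low deductible gives 59 − 0 = 59. Deviates. ✗
Risky: high deductible gives 68 − 40 = 28; low deductible gives 59 − 0 = 59. Deviates. ✗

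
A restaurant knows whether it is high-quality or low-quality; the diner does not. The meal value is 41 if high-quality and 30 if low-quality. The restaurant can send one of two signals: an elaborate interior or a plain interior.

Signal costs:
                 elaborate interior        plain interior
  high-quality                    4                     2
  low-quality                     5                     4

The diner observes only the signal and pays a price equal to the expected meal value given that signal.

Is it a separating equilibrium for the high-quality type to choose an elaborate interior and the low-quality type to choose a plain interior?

No

Under separation the diner infers type exactly: elaborate interior → high-quality (pays 41), plain interior → low-quality (pays 30).
High-quality: elaborate interior gives 41 − 4 = 37; plain interior gives 30 − 2 = 28. No deviation. ✓
Low-quality: plain interior gives 30 − 4 = 26; elaborate interior gives 41 − 5 = 36. Would deviate. ✗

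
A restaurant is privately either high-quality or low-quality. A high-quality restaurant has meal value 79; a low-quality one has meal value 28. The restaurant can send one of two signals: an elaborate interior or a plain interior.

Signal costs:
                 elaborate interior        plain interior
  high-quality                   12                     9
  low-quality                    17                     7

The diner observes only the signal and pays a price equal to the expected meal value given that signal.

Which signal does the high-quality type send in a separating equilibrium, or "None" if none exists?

None

Try high-quality → elaborate interior, low-quality → plain interior:
  If types separate, elaborate interior earns payment 79 and plain interior earns 28.
  High-quality: elaborate interior gives 79 − 12 = 67; plain interior gives 28 − 9 = 19. No deviation. ✓
  Low-quality: plain interior gives 28 − 7 = 21; elaborate interior gives 79 − 17 = 62. Would deviate. ✗
Try high-quality → plain interior, low-quality → elaborate interior:
  If types separate, plain interior earns payment 79 and elaborate interior earns 28.
  High-quality: plain interior gives 79 − 9 = 70; elaborate interior gives 28 − 12 = 16. No deviation. ✓
  Low-quality: elaborate interior gives 28 − 17 = 11; plain interior gives 79 − 7 = 72. Would deviate. ✗
Neither assignment is incentive-compatible.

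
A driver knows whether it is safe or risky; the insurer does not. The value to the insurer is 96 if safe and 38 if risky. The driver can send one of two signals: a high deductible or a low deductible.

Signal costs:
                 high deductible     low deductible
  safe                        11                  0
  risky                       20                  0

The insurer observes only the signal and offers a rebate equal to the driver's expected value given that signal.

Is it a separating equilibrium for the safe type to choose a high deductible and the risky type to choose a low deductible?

If types separate, high deductible earns payment 96 and low deductible earns 38.
Safe: high deductible gives 96 − 11 = 85; low deductible gives 38 − 0 = 38. No deviation. ✓
Risky: low deductible gives 38 − 0 = 38; high deductible gives 96 − 20 = 76. Would deviate. ✗

No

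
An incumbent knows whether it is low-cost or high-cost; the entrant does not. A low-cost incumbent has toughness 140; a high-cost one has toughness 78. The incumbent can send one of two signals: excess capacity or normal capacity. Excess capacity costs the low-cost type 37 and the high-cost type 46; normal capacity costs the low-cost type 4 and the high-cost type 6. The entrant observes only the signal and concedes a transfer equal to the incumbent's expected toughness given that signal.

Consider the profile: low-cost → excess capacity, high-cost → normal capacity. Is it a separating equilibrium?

Under separation the entrant infers type exactly: excess capacity → low-cost (pays 140), normal capacity → high-cost (pays 78).
Low-cost: excess capacity gives 140 − 37 = 103; normal capacity gives 78 − 4 = 74. No deviation. ✓
High-cost: normal capacity gives 78 − 6 = 72; excess capacity gives 140 − 46 = 94. Would deviate. ✗

No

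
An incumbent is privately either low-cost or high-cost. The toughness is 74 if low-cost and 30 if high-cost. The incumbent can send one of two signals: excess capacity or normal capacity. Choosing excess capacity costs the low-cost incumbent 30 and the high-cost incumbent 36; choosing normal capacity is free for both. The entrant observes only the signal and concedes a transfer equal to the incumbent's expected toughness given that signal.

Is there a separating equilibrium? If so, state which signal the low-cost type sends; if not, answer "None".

None

Try low-cost → excess capacity, high-cost → normal capacity:
  Under separation the entrant infers type exactly: excess capacity → low-cost (pays 74), normal capacity → high-cost (pays 30).
  Low-cost: excess capacity gives 74 − 30 = 44; normal capacity gives 30 − 0 = 30. No deviation. ✓
  High-cost: normal capacity gives 30 − 0 = 30; excess capacity gives 74 − 36 = 38. Would deviate. ✗
Try low-cost → normal capacity, high-cost → excess capacity:
  Under separation the entrant infers type exactly: normal capacity → low-cost (pays 74), excess capacity → high-cost (pays 30).
  Low-cost: normal capacity gives 74 − 0 = 74; excess capacity gives 30 − 30 = 0. No deviation. ✓
  High-cost: excess capacity gives 30 − 36 = -6; normal capacity gives 74 − 0 = 74. Would deviate. ✗
Neither assignment is incentive-compatible.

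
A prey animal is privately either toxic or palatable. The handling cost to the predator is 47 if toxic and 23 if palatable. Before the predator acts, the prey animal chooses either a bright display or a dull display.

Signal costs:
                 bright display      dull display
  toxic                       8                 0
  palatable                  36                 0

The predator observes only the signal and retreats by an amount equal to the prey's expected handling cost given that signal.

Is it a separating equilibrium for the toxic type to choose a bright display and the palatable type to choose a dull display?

Yes

If types separate, bright display earns payment 47 and dull display earns 23.
Toxic: bright display gives 47 − 8 = 39; dull display gives 23 − 0 = 23. No deviation. ✓
Palatable: dull display gives 23 − 0 = 23; bright display gives 47 − 36 = 11. No deviation. ✓
Neither type gains from mimicking the other.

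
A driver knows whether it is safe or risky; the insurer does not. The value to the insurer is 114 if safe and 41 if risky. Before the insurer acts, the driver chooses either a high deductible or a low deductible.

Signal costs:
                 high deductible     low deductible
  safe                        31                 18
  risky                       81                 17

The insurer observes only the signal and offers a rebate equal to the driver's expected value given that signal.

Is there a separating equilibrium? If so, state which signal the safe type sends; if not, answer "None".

None

Try safe → high deductible, risky → low deductible:
  If types separate, high deductible earns payment 114 and low deductible earns 41.
  Safe: high deductible gives 114 − 31 = 83; low deductible gives 41 − 18 = 23. No deviation. ✓
  Risky: low deductible gives 41 − 17 = 24; high deductible gives 114 − 81 = 33. Would deviate. ✗
Try safe → low deductible, risky → high deductible:
  If types separate, low deductible earns payment 114 and high deductible earns 41.
  Safe: low deductible gives 114 − 18 = 96; high deductible gives 41 − 31 = 10. No deviation. ✓
  Risky: high deductible gives 41 − 81 = -40; low deductible gives 114 − 17 = 97. Would deviate. ✗
Neither assignment is incentive-compatible.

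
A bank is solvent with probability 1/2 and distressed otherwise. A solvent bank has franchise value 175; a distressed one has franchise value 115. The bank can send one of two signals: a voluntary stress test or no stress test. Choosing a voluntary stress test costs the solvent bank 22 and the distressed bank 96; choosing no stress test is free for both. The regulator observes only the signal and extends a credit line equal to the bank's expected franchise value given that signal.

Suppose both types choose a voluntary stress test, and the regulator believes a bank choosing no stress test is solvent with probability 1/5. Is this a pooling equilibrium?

No

At the pooled signal (stress test) the regulator holds the prior 1/2 and pays 1/2·175 + 1/2·115 = 145. Off-path (no stress test) belief 1/5 gives 1/5·175 + 4/5·115 = 127.
Solvent: stress test gives 145 − 22 = 123; no stress test gives 127 − 0 = 127. Deviates. ✗
Distressed: stress test gives 145 − 96 = 49; no stress test gives 127 − 0 = 127. Deviates. ✗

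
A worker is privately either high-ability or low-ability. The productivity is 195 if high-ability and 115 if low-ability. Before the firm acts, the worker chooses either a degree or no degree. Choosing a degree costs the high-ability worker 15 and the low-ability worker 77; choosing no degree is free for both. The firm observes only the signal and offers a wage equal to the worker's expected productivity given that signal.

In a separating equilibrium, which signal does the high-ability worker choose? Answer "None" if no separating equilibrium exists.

None

Try high-ability → degree, low-ability → no degree:
  Under separation the firm infers type exactly: degree → high-ability (pays 195), no degree → low-ability (pays 115).
  High-ability: degree gives 195 − 15 = 180; no degree gives 115 − 0 = 115. No deviation. ✓
  Low-ability: no degree gives 115 − 0 = 115; degree gives 195 − 77 = 118. Would deviate. ✗
Try high-ability → no degree, low-ability → degree:
  Under separation the firm infers type exactly: no degree → high-ability (pays 195), degree → low-ability (pays 115).
  High-ability: no degree gives 195 − 0 = 195; degree gives 115 − 15 = 100. No deviation. ✓
  Low-ability: degree gives 115 − 77 = 38; no degree gives 195 − 0 = 195. Would deviate. ✗
Neither assignment is incentive-compatible.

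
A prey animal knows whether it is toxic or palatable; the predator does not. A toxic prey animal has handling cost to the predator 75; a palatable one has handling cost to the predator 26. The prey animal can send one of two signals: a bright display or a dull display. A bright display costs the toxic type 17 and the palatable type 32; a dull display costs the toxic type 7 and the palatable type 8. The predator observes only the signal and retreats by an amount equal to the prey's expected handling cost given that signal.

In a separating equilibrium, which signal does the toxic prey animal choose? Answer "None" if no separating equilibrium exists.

None

Try toxic → bright display, palatable → dull display:
  Under separation the predator infers type exactly: bright display → toxic (pays 75), dull display → palatable (pays 26).
  Toxic: bright display gives 75 − 17 = 58; dull display gives 26 − 7 = 19. No deviation. ✓
  Palatable: dull display gives 26 − 8 = 18; bright display gives 75 − 32 = 43. Would deviate. ✗
Try toxic → dull display, palatable → bright display:
  Under separation the predator infers type exactly: dull display → toxic (pays 75), bright display → palatable (pays 26).
  Toxic: dull display gives 75 − 7 = 68; bright display gives 26 − 17 = 9. No deviation. ✓
  Palatable: bright display gives 26 − 32 = -6; dull display gives 75 − 8 = 67. Would deviate. ✗
Neither assignment is incentive-compatible.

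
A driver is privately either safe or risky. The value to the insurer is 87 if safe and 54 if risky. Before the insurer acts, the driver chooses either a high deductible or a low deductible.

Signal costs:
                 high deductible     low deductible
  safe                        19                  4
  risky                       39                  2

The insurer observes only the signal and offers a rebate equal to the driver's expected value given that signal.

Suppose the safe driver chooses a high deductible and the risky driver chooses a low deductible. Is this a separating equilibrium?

Yes

If types separate, high deductible earns payment 87 and low deductible earns 54.
Safe: high deductible gives 87 − 19 = 68; low deductible gives 54 − 4 = 50. No deviation. ✓
Risky: low deductible gives 54 − 2 = 52; high deductible gives 87 − 39 = 48. No deviation. ✓
Neither type gains from mimicking the other.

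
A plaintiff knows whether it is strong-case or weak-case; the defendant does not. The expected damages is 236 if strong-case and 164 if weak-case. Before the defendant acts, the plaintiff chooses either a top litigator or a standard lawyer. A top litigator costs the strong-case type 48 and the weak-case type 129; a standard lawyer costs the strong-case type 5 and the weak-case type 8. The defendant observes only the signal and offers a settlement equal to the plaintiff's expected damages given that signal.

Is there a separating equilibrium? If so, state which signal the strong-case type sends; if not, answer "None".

Try strong-case → top litigator, weak-case → standard lawyer:
  Under separation the defendant infers type exactly: top litigator → strong-case (pays 236), standard lawyer → weak-case (pays 164).
  Strong-case: top litigator gives 236 − 48 = 188; standard lawyer gives 164 − 5 = 159. No deviation. ✓
  Weak-case: standard lawyer gives 164 − 8 = 156; top litigator gives 236 − 129 = 107. No deviation. ✓
Both hold — the strong-case type sends top litigator.

top litigator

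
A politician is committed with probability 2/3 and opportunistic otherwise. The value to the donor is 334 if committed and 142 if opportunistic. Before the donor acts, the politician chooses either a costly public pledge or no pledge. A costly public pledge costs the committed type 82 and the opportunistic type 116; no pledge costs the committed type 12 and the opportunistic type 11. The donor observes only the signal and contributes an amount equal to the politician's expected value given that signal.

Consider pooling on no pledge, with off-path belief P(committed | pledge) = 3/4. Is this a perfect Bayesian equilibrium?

At the pooled signal (no pledge) the donor holds the prior 2/3 and pays 2/3·334 + 1/3·142 = 270. Off-path (pledge) belief 3/4 gives 3/4·334 + 1/4·142 = 286.
Committed: no pledge gives 270 − 12 = 258; pledge gives 286 − 82 = 204. Stays. ✓
Opportunistic: no pledge gives 270 − 11 = 259; pledge gives 286 − 116 = 170. Stays. ✓

Yes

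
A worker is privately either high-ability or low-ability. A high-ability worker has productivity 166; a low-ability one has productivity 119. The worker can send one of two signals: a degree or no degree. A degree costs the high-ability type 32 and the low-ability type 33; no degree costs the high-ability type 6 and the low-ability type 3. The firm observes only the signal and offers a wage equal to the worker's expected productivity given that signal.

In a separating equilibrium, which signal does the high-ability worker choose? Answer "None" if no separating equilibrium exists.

None

Try high-ability → degree, low-ability → no degree:
  If types separate, degree earns payment 166 and no degree earns 119.
  High-ability: degree gives 166 − 32 = 134; no degree gives 119 − 6 = 113. No deviation. ✓
  Low-ability: no degree gives 119 − 3 = 116; degree gives 166 − 33 = 133. Would deviate. ✗
Try high-ability → no degree, low-ability → degree:
  If types separate, no degree earns payment 166 and degree earns 119.
  High-ability: no degree gives 166 − 6 = 160; degree gives 119 − 32 = 87. No deviation. ✓
  Low-ability: degree gives 119 − 33 = 86; no degree gives 166 − 3 = 163. Would deviate. ✗
Neither assignment is incentive-compatible.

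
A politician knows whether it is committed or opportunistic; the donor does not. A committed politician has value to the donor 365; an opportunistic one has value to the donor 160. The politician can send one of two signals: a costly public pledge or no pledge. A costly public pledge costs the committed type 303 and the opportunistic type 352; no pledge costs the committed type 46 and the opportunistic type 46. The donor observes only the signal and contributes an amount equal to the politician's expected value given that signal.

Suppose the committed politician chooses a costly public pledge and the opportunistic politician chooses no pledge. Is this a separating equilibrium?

No

If types separate, pledge earns payment 365 and no pledge earns 160.
Committed: pledge gives 365 − 303 = 62; no pledge gives 160 − 46 = 114. Would deviate. ✗
Opportunistic: no pledge gives 160 − 46 = 114; pledge gives 365 − 352 = 13. No deviation. ✓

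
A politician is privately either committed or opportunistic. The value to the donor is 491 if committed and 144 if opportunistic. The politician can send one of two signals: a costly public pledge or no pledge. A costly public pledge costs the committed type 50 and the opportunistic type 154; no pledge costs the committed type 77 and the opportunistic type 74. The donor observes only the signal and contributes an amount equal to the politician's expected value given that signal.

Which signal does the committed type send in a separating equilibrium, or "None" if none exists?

None

Try committed → pledge, opportunistic → no pledge:
  Under separation the donor infers type exactly: pledge → committed (pays 491), no pledge → opportunistic (pays 144).
  Committed: pledge gives 491 − 50 = 441; no pledge gives 144 − 77 = 67. No deviation. ✓
  Opportunistic: no pledge gives 144 − 74 = 70; pledge gives 491 − 154 = 337. Would deviate. ✗
Try committed → no pledge, opportunistic → pledge:
  Under separation the donor infers type exactly: no pledge → committed (pays 491), pledge → opportunistic (pays 144).
  Committed: no pledge gives 491 − 77 = 414; pledge gives 144 − 50 = 94. No deviation. ✓
  Opportunistic: pledge gives 144 − 154 = -10; no pledge gives 491 − 74 = 417. Would deviate. ✗
Neither assignment is incentive-compatible.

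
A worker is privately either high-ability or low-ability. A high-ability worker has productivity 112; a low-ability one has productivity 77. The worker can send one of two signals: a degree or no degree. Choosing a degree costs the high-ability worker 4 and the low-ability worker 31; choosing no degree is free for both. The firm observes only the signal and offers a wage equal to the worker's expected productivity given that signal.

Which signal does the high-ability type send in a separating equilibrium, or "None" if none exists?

Try high-ability → degree, low-ability → no degree:
  If types separate, degree earns payment 112 and no degree earns 77.
  High-ability: degree gives 112 − 4 = 108; no degree gives 77 − 0 = 77. No deviation. ✓
  Low-ability: no degree gives 77 − 0 = 77; degree gives 112 − 31 = 81. Would deviate. ✗
Try high-ability → no degree, low-ability → degree:
  If types separate, no degree earns payment 112 and degree earns 77.
  High-ability: no degree gives 112 − 0 = 112; degree gives 77 − 4 = 73. No deviation. ✓
  Low-ability: degree gives 77 − 31 = 46; no degree gives 112 − 0 = 112. Would deviate. ✗
Neither assignment is incentive-compatible.

None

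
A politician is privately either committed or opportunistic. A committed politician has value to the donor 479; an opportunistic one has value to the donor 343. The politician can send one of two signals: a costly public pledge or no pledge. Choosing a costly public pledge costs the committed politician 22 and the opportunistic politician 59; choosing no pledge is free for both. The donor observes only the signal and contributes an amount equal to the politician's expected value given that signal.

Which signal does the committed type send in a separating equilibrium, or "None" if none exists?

Try committed → pledge, opportunistic → no pledge:
  If types separate, pledge earns payment 479 and no pledge earns 343.
  Committed: pledge gives 479 − 22 = 457; no pledge gives 343 − 0 = 343. No deviation. ✓
  Opportunistic: no pledge gives 343 − 0 = 343; pledge gives 479 − 59 = 420. Would deviate. ✗
Try committed → no pledge, opportunistic → pledge:
  If types separate, no pledge earns payment 479 and pledge earns 343.
  Committed: no pledge gives 479 − 0 = 479; pledge gives 343 − 22 = 321. No deviation. ✓
  Opportunistic: pledge gives 343 − 59 = 284; no pledge gives 479 − 0 = 479. Would deviate. ✗
Neither assignment is incentive-compatible.

None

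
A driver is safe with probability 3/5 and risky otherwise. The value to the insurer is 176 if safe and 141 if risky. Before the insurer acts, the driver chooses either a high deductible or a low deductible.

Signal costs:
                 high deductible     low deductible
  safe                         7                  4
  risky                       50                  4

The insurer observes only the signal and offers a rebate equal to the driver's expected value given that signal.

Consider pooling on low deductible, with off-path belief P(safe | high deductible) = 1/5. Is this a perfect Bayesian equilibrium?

At the pooled signal (low deductible) the insurer holds the prior 3/5 and pays 3/5·176 + 2/5·141 = 162. Off-path (high deductible) belief 1/5 gives 1/5·176 + 4/5·141 = 148.
Safe: low deductible gives 162 − 4 = 158; high deductible gives 148 − 7 = 141. Stays. ✓
Risky: low deductible gives 162 − 4 = 158; high deductible gives 148 − 50 = 98. Stays. ✓

Yes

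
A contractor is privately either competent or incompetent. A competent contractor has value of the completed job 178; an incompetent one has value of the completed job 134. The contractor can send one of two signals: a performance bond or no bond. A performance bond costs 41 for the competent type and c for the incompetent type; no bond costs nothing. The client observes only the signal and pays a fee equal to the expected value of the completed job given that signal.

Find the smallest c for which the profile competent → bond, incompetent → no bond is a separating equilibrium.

44

Under separation: bond → competent (pays 178); no bond → incompetent (pays 134).
Competent: 178 − 41 = 137 ≥ 134 − 0 = 134. Holds regardless of c. ✓
Incompetent: 134 − 0 ≥ 178 − c, so c ≥ 178 − 134 = 44.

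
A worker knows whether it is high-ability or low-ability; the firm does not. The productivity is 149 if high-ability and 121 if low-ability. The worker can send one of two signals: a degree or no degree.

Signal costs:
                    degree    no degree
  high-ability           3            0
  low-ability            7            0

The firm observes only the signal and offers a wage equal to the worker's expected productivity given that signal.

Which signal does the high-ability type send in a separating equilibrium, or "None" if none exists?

None

Try high-ability → degree, low-ability → no degree:
  Under separation the firm infers type exactly: degree → high-ability (pays 149), no degree → low-ability (pays 121).
  High-ability: degree gives 149 − 3 = 146; no degree gives 121 − 0 = 121. No deviation. ✓
  Low-ability: no degree gives 121 − 0 = 121; degree gives 149 − 7 = 142. Would deviate. ✗
Try high-ability → no degree, low-ability → degree:
  Under separation the firm infers type exactly: no degree → high-ability (pays 149), degree → low-ability (pays 121).
  High-ability: no degree gives 149 − 0 = 149; degree gives 121 − 3 = 118. No deviation. ✓
  Low-ability: degree gives 121 − 7 = 114; no degree gives 149 − 0 = 149. Would deviate. ✗
Neither assignment is incentive-compatible.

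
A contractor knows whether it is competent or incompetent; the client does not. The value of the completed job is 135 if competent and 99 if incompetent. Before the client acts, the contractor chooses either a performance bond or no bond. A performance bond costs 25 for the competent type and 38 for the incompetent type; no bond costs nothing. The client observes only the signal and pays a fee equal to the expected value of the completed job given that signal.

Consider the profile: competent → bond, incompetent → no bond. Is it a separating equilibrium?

Yes

Under separation the client infers type exactly: bond → competent (pays 135), no bond → incompetent (pays 99).
Competent: bond gives 135 − 25 = 110; no bond gives 99 − 0 = 99. No deviation. ✓
Incompetent: no bond gives 99 − 0 = 99; bond gives 135 − 38 = 97. No deviation. ✓
Neither type gains from mimicking the other.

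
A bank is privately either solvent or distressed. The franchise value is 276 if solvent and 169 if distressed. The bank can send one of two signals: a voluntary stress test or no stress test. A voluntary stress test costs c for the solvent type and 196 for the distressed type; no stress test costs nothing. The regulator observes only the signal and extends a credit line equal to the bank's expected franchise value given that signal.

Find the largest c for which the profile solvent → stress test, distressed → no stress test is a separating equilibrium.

Under separation: stress test → solvent (pays 276); no stress test → distressed (pays 169).
Distressed: 169 − 0 = 169 ≥ 276 − 196 = 80. Holds regardless of c. ✓
Solvent: 276 − c ≥ 169 − 0, so c ≤ 276 − 169 = 107.

107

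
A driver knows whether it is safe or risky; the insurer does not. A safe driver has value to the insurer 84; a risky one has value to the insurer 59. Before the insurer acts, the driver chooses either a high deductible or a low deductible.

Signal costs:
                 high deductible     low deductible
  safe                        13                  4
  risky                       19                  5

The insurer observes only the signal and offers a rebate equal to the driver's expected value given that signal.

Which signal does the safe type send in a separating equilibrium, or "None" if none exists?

None

Try safe → high deductible, risky → low deductible:
  If types separate, high deductible earns payment 84 and low deductible earns 59.
  Safe: high deductible gives 84 − 13 = 71; low deductible gives 59 − 4 = 55. No deviation. ✓
  Risky: low deductible gives 59 − 5 = 54; high deductible gives 84 − 19 = 65. Would deviate. ✗
Try safe → low deductible, risky → high deductible:
  If types separate, low deductible earns payment 84 and high deductible earns 59.
  Safe: low deductible gives 84 − 4 = 80; high deductible gives 59 − 13 = 46. No deviation. ✓
  Risky: high deductible gives 59 − 19 = 40; low deductible gives 84 − 5 = 79. Would deviate. ✗
Neither assignment is incentive-compatible.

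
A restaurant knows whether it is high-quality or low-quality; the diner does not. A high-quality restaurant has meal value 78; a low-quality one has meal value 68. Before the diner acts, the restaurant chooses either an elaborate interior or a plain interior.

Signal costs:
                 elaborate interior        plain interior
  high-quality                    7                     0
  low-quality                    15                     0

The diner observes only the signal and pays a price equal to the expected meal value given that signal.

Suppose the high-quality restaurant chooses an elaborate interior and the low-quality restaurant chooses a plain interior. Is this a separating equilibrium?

Yes

Under separation the diner infers type exactly: elaborate interior → high-quality (pays 78), plain interior → low-quality (pays 68).
High-quality: elaborate interior gives 78 − 7 = 71; plain interior gives 68 − 0 = 68. No deviation. ✓
Low-quality: plain interior gives 68 − 0 = 68; elaborate interior gives 78 − 15 = 63. No deviation. ✓
Both incentive constraints hold.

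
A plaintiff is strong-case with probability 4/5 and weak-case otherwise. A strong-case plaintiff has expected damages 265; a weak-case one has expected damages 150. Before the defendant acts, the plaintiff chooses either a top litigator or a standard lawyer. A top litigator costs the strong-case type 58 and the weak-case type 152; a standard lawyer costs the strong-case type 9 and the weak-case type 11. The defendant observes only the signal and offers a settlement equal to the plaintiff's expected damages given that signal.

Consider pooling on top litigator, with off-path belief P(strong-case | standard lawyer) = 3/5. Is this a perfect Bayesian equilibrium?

No

At the pooled signal (top litigator) the defendant holds the prior 4/5 and pays 4/5·265 + 1/5·150 = 242. Off-path (standard lawyer) belief 3/5 gives 3/5·265 + 2/5·150 = 219.
Strong-case: top litigator gives 242 − 58 = 184; standard lawyer gives 219 − 9 = 210. Deviates. ✗
Weak-case: top litigator gives 242 − 152 = 90; standard lawyer gives 219 − 11 = 208. Deviates. ✗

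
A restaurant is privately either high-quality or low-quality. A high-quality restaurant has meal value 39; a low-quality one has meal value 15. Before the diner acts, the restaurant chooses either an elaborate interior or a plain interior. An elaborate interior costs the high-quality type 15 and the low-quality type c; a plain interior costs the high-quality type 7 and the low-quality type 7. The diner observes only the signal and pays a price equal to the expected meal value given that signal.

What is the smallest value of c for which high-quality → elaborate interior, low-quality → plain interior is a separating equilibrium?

31

Under separation: elaborate interior → high-quality (pays 39); plain interior → low-quality (pays 15).
High-quality: 39 − 15 = 24 ≥ 15 − 7 = 8. Holds regardless of c. ✓
Low-quality: 15 − 7 ≥ 39 − c, so c ≥ 39 − 8 = 31.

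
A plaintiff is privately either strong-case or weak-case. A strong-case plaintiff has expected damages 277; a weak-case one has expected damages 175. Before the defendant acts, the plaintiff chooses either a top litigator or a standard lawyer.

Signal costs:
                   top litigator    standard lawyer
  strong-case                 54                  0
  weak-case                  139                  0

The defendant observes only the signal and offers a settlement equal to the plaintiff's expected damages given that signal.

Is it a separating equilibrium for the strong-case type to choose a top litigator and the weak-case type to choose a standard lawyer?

If types separate, top litigator earns payment 277 and standard lawyer earns 175.
Strong-case: top litigator gives 277 − 54 = 223; standard lawyer gives 175 − 0 = 175. No deviation. ✓
Weak-case: standard lawyer gives 175 − 0 = 175; top litigator gives 277 − 139 = 138. No deviation. ✓
Both incentive constraints hold.

Yes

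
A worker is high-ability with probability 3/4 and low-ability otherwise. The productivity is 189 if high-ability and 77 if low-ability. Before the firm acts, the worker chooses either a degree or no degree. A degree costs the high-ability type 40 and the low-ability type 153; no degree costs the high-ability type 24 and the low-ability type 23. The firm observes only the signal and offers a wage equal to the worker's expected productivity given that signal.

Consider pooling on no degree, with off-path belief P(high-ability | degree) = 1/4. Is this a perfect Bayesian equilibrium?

At the pooled signal (no degree) the firm holds the prior 3/4 and pays 3/4·189 + 1/4·77 = 161. Off-path (degree) belief 1/4 gives 1/4·189 + 3/4·77 = 105.
High-ability: no degree gives 161 − 24 = 137; degree gives 105 − 40 = 65. Stays. ✓
Low-ability: no degree gives 161 − 23 = 138; degree gives 105 − 153 = -48. Stays. ✓

Yes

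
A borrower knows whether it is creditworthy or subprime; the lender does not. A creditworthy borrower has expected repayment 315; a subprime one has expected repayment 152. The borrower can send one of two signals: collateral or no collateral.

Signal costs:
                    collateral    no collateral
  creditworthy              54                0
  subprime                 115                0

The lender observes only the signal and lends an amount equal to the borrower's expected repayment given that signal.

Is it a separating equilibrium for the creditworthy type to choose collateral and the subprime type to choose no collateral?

If types separate, collateral earns payment 315 and no collateral earns 152.
Creditworthy: collateral gives 315 − 54 = 261; no collateral gives 152 − 0 = 152. No deviation. ✓
Subprime: no collateral gives 152 − 0 = 152; collateral gives 315 − 115 = 200. Would deviate. ✗

No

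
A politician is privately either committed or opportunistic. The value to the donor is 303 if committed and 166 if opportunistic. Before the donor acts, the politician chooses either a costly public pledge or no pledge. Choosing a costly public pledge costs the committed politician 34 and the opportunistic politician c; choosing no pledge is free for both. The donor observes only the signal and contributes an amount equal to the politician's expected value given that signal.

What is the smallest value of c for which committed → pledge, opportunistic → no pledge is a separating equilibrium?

Under separation: pledge → committed (pays 303); no pledge → opportunistic (pays 166).
Committed: 303 − 34 = 269 ≥ 166 − 0 = 166. Holds regardless of c. ✓
Opportunistic: 166 − 0 ≥ 303 − c, so c ≥ 303 − 166 = 137.

137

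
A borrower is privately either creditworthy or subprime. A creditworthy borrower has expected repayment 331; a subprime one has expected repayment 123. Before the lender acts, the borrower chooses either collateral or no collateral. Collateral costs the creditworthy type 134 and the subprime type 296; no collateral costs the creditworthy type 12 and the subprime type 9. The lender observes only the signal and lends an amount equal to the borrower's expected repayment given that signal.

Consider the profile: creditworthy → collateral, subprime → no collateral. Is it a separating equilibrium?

Under separation the lender infers type exactly: collateral → creditworthy (pays 331), no collateral → subprime (pays 123).
Creditworthy: collateral gives 331 − 134 = 197; no collateral gives 123 − 12 = 111. No deviation. ✓
Subprime: no collateral gives 123 − 9 = 114; collateral gives 331 − 296 = 35. No deviation. ✓
Neither type gains from mimicking the other.

Yes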